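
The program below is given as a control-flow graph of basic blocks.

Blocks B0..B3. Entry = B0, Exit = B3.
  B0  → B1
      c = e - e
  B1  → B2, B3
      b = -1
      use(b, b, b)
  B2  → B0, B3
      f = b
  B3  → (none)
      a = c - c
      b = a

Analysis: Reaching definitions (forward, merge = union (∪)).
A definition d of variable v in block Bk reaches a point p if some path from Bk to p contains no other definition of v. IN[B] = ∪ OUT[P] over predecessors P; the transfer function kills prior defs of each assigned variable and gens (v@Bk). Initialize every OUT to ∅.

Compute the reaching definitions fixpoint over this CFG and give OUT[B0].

Answer: {b@B1, c@B0, f@B2}

Derivation:
Fixpoint table:
  B0:  IN={b@B1, c@B0, f@B2}  OUT={b@B1, c@B0, f@B2}
  B1:  IN={b@B1, c@B0, f@B2}  OUT={b@B1, c@B0, f@B2}
  B2:  IN={b@B1, c@B0, f@B2}  OUT={b@B1, c@B0, f@B2}
  B3:  IN={b@B1, c@B0, f@B2}  OUT={a@B3, b@B3, c@B0, f@B2}

Merge at B0 (entry node, so the boundary value {} is joined with the incoming edge(s)): IN[B0] = {} ⊔ OUT[B2] = {b@B1, c@B0, f@B2}
Applying B0's transfer function to that IN value gives OUT[B0] (row B0 above).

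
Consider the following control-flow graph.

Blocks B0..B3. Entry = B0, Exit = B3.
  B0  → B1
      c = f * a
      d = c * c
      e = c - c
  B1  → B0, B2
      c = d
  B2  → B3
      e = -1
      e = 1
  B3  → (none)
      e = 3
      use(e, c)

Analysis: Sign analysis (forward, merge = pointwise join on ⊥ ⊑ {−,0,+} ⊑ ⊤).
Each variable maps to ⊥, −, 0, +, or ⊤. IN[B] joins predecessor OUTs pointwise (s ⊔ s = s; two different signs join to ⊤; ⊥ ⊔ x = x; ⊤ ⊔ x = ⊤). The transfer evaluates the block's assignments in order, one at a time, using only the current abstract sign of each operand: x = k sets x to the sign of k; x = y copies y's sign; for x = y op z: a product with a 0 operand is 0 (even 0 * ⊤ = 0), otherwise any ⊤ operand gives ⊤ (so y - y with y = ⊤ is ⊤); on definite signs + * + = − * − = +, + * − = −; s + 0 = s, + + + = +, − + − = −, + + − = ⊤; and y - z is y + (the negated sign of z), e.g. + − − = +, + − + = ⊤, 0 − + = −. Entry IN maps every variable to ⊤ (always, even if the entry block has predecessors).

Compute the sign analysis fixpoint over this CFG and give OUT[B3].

Answer: {a: ⊤, b: ⊤, c: ⊤, d: ⊤, e: +, f: ⊤}

Trace:
Converged values:
  B0:  IN=(all ⊤)  OUT=(all ⊤)
  B1:  IN=(all ⊤)  OUT=(all ⊤)
  B2:  IN=(all ⊤)  OUT={e:+; rest ⊤}
  B3:  IN={e:+; rest ⊤}  OUT={e:+; rest ⊤}

Merge at B3: IN[B3] = OUT[B2] = {a: ⊤, b: ⊤, c: ⊤, d: ⊤, e: +, f: ⊤}
Applying B3's transfer function to that IN value gives OUT[B3] (row B3 above).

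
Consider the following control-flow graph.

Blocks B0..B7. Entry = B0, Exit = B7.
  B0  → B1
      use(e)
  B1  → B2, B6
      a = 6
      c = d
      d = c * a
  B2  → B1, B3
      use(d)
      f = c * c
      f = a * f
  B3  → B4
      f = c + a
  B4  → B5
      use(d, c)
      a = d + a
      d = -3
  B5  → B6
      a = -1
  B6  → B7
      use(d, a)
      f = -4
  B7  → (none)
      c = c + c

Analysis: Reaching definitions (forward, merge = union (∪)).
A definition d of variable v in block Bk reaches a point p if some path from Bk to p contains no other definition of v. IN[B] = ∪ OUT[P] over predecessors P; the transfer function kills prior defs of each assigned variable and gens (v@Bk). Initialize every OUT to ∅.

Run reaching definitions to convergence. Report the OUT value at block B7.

Answer: {a@B1, a@B5, c@B7, d@B1, d@B4, f@B6}

Trace:
Converged values:
  B0:  IN={}  OUT={}
  B1:  IN={a@B1, c@B1, d@B1, f@B2}  OUT={a@B1, c@B1, d@B1, f@B2}
  B2:  IN={a@B1, c@B1, d@B1, f@B2}  OUT={a@B1, c@B1, d@B1, f@B2}
  B3:  IN={a@B1, c@B1, d@B1, f@B2}  OUT={a@B1, c@B1, d@B1, f@B3}
  B4:  IN={a@B1, c@B1, d@B1, f@B3}  OUT={a@B4, c@B1, d@B4, f@B3}
  B5:  IN={a@B4, c@B1, d@B4, f@B3}  OUT={a@B5, c@B1, d@B4, f@B3}
  B6:  IN={a@B1, a@B5, c@B1, d@B1, d@B4, f@B2, f@B3}  OUT={a@B1, a@B5, c@B1, d@B1, d@B4, f@B6}
  B7:  IN={a@B1, a@B5, c@B1, d@B1, d@B4, f@B6}  OUT={a@B1, a@B5, c@B7, d@B1, d@B4, f@B6}

Merge at B7: IN[B7] = OUT[B6] = {a@B1, a@B5, c@B1, d@B1, d@B4, f@B6}
Applying B7's transfer function to that IN value gives OUT[B7] (row B7 above).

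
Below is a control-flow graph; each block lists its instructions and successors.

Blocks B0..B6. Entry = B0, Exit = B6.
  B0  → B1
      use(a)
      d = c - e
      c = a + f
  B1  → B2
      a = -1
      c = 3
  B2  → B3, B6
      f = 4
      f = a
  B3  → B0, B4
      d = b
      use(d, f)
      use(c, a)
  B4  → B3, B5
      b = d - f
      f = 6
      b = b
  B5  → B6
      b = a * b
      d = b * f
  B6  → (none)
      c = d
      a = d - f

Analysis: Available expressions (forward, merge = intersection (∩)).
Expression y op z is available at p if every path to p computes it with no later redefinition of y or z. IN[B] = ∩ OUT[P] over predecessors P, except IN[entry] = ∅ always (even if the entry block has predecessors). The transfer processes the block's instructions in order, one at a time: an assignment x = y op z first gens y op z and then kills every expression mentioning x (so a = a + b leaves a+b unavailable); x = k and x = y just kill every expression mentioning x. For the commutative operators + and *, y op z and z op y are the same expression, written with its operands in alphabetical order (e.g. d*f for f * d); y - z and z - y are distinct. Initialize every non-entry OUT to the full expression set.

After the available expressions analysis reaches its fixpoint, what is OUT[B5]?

Answer: {b*f}

Trace:
Per-block solution:
  B0:   IN={}   OUT={a+f}
  B1:   IN={a+f}   OUT={}
  B2:   IN={}   OUT={}
  B3:   IN={}   OUT={}
  B4:   IN={}   OUT={}
  B5:   IN={}   OUT={b*f}
  B6:   IN={}   OUT={d-f}

Merge at B5: IN[B5] = OUT[B4] = {}
Applying B5's transfer function to that IN value gives OUT[B5] (row B5 above).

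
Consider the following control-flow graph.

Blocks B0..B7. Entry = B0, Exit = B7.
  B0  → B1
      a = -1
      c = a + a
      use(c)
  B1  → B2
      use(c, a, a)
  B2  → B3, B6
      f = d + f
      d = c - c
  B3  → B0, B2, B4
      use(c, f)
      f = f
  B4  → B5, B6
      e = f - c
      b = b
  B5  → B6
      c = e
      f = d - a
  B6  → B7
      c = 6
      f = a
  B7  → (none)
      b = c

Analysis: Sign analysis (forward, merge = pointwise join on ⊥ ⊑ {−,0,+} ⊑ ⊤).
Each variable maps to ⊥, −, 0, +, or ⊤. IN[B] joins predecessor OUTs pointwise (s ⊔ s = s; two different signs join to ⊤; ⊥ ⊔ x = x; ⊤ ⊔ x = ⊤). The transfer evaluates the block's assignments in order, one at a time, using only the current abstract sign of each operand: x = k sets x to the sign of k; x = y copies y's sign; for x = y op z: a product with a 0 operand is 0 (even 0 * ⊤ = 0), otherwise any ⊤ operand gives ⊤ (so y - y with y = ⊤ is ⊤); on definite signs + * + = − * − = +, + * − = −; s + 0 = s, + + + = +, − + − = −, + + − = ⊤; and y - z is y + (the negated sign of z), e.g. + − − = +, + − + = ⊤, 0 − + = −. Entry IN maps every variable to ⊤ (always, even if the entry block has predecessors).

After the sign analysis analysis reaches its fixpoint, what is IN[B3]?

Answer: {a: -, b: ⊤, c: -, d: ⊤, e: ⊤, f: ⊤}

Trace:
Fixpoint table:
  B0:   IN=(all ⊤)   OUT={a:-, c:-; rest ⊤}
  B1:   IN={a:-, c:-; rest ⊤}   OUT={a:-, c:-; rest ⊤}
  B2:   IN={a:-, c:-; rest ⊤}   OUT={a:-, c:-; rest ⊤}
  B3:   IN={a:-, c:-; rest ⊤}   OUT={a:-, c:-; rest ⊤}
  B4:   IN={a:-, c:-; rest ⊤}   OUT={a:-, c:-; rest ⊤}
  B5:   IN={a:-, c:-; rest ⊤}   OUT={a:-; rest ⊤}
  B6:   IN={a:-; rest ⊤}   OUT={a:-, c:+, f:-; rest ⊤}
  B7:   IN={a:-, c:+, f:-; rest ⊤}   OUT={a:-, b:+, c:+, f:-; rest ⊤}

Merge at B3: IN[B3] = OUT[B2] = {a: -, b: ⊤, c: -, d: ⊤, e: ⊤, f: ⊤}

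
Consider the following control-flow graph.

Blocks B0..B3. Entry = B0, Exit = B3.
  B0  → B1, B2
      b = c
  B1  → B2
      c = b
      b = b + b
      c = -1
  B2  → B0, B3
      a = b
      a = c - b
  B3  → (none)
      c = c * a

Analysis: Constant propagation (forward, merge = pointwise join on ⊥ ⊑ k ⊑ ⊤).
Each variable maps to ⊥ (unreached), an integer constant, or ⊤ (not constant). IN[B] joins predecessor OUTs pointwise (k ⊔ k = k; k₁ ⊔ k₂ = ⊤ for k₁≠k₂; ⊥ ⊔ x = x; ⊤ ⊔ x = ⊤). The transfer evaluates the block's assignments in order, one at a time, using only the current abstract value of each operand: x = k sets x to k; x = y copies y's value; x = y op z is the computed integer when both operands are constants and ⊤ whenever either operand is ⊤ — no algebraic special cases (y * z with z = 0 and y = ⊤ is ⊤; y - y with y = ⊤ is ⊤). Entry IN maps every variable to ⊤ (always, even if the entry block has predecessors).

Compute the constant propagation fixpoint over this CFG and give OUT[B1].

Answer: {a: ⊤, b: ⊤, c: -1, d: ⊤, e: ⊤, f: ⊤}

Working:
Fixpoint table:
  B0: | IN=(all ⊤) | OUT=(all ⊤)
  B1: | IN=(all ⊤) | OUT={c:-1; rest ⊤}
  B2: | IN=(all ⊤) | OUT=(all ⊤)
  B3: | IN=(all ⊤) | OUT=(all ⊤)

Merge at B1: IN[B1] = OUT[B0] = {a: ⊤, b: ⊤, c: ⊤, d: ⊤, e: ⊤, f: ⊤}
Applying B1's transfer function to that IN value gives OUT[B1] (row B1 above).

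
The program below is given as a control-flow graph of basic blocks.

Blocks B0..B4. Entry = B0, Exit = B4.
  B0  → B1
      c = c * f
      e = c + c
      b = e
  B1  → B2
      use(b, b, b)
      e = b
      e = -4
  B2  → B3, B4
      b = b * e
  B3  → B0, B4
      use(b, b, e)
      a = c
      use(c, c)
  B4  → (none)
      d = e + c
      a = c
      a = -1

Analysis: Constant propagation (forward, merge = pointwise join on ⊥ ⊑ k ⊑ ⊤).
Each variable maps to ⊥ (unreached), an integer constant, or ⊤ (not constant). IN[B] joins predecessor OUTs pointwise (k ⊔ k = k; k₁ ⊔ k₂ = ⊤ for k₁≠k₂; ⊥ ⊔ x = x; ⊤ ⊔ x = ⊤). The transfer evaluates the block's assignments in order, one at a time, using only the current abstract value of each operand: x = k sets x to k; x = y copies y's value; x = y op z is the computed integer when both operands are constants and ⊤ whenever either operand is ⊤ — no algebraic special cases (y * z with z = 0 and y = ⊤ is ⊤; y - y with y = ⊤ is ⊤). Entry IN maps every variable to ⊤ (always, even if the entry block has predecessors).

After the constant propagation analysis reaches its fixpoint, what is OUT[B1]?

Converged values:
  B0: | IN=(all ⊤) | OUT=(all ⊤)
  B1: | IN=(all ⊤) | OUT={e:-4; rest ⊤}
  B2: | IN={e:-4; rest ⊤} | OUT={e:-4; rest ⊤}
  B3: | IN={e:-4; rest ⊤} | OUT={e:-4; rest ⊤}
  B4: | IN={e:-4; rest ⊤} | OUT={a:-1, e:-4; rest ⊤}

Merge at B1: IN[B1] = OUT[B0] = {a: ⊤, b: ⊤, c: ⊤, d: ⊤, e: ⊤, f: ⊤}
Applying B1's transfer function to that IN value gives OUT[B1] (row B1 above).

Answer: {a: ⊤, b: ⊤, c: ⊤, d: ⊤, e: -4, f: ⊤}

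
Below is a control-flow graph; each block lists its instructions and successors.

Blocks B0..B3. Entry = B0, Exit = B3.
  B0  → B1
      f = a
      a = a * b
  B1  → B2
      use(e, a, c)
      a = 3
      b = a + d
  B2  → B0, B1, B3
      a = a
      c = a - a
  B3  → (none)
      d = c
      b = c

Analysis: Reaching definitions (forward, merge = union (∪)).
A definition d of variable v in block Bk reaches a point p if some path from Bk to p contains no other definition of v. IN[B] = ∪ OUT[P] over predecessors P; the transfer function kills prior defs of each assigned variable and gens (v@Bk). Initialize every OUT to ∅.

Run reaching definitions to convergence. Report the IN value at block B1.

Answer: {a@B0, a@B2, b@B1, c@B2, f@B0}

Derivation:
Converged values:
  B0:  IN={a@B2, b@B1, c@B2, f@B0}  OUT={a@B0, b@B1, c@B2, f@B0}
  B1:  IN={a@B0, a@B2, b@B1, c@B2, f@B0}  OUT={a@B1, b@B1, c@B2, f@B0}
  B2:  IN={a@B1, b@B1, c@B2, f@B0}  OUT={a@B2, b@B1, c@B2, f@B0}
  B3:  IN={a@B2, b@B1, c@B2, f@B0}  OUT={a@B2, b@B3, c@B2, d@B3, f@B0}

Merge at B1: IN[B1] = OUT[B0] ⊔ OUT[B2] = {a@B0, a@B2, b@B1, c@B2, f@B0}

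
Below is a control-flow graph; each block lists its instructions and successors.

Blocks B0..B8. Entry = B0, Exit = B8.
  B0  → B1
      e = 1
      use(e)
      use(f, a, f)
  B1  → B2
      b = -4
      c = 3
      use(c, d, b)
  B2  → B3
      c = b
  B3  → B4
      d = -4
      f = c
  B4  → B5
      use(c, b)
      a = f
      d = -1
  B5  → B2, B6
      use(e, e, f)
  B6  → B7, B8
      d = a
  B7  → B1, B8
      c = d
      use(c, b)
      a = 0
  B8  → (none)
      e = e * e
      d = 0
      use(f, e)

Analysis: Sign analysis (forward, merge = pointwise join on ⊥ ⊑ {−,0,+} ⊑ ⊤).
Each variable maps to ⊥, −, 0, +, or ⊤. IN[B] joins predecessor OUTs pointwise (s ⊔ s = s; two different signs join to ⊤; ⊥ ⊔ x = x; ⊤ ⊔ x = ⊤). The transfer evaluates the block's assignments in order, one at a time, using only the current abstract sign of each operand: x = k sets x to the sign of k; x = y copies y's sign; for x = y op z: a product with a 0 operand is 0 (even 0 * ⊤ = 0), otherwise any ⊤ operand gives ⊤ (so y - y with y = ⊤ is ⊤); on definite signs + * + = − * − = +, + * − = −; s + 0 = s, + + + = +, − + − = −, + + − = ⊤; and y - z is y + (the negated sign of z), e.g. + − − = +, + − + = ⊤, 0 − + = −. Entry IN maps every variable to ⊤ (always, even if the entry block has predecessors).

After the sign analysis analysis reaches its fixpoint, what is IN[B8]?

Answer: {a: ⊤, b: -, c: -, d: -, e: +, f: -}

Derivation:
Fixpoint table:
  B0:   IN=(all ⊤)   OUT={e:+; rest ⊤}
  B1:   IN={e:+; rest ⊤}   OUT={b:-, c:+, e:+; rest ⊤}
  B2:   IN={b:-, e:+; rest ⊤}   OUT={b:-, c:-, e:+; rest ⊤}
  B3:   IN={b:-, c:-, e:+; rest ⊤}   OUT={b:-, c:-, d:-, e:+, f:-; rest ⊤}
  B4:   IN={b:-, c:-, d:-, e:+, f:-; rest ⊤}   OUT={a:-, b:-, c:-, d:-, e:+, f:-; rest ⊤}
  B5:   IN={a:-, b:-, c:-, d:-, e:+, f:-; rest ⊤}   OUT={a:-, b:-, c:-, d:-, e:+, f:-; rest ⊤}
  B6:   IN={a:-, b:-, c:-, d:-, e:+, f:-; rest ⊤}   OUT={a:-, b:-, c:-, d:-, e:+, f:-; rest ⊤}
  B7:   IN={a:-, b:-, c:-, d:-, e:+, f:-; rest ⊤}   OUT={a:0, b:-, c:-, d:-, e:+, f:-; rest ⊤}
  B8:   IN={b:-, c:-, d:-, e:+, f:-; rest ⊤}   OUT={b:-, c:-, d:0, e:+, f:-; rest ⊤}

Merge at B8: IN[B8] = OUT[B6] ⊔ OUT[B7] = {a: ⊤, b: -, c: -, d: -, e: +, f: -}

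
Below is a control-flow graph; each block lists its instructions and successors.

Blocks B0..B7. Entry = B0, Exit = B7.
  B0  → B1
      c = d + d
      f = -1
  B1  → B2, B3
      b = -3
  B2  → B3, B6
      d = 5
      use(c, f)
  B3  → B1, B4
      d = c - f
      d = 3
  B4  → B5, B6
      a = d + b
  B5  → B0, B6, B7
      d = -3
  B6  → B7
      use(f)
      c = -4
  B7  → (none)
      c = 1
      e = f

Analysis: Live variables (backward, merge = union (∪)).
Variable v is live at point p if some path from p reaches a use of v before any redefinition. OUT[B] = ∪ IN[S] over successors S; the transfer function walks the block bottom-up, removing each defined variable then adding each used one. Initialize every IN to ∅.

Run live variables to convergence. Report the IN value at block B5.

Answer: {f}

Working:
Per-block solution:
  B0: | IN={d} | OUT={c, f}
  B1: | IN={c, f} | OUT={b, c, f}
  B2: | IN={b, c, f} | OUT={b, c, f}
  B3: | IN={b, c, f} | OUT={b, c, d, f}
  B4: | IN={b, d, f} | OUT={f}
  B5: | IN={f} | OUT={d, f}
  B6: | IN={f} | OUT={f}
  B7: | IN={f} | OUT={}

Merge at B5: OUT[B5] = IN[B0] ⊔ IN[B6] ⊔ IN[B7] = {d, f}
Applying B5's transfer function to that OUT value gives IN[B5] (row B5 above).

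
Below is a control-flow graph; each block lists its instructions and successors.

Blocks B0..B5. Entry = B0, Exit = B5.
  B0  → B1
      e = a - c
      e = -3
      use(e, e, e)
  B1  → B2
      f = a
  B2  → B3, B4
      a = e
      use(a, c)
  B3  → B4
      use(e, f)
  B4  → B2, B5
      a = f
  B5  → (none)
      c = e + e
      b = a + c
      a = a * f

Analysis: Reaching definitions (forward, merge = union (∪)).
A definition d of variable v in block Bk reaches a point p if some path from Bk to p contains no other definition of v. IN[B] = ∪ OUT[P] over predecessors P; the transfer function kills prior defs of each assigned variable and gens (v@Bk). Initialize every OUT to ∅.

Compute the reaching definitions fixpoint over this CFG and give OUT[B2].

Answer: {a@B2, e@B0, f@B1}

Derivation:
Fixpoint table:
  B0:  IN={}  OUT={e@B0}
  B1:  IN={e@B0}  OUT={e@B0, f@B1}
  B2:  IN={a@B4, e@B0, f@B1}  OUT={a@B2, e@B0, f@B1}
  B3:  IN={a@B2, e@B0, f@B1}  OUT={a@B2, e@B0, f@B1}
  B4:  IN={a@B2, e@B0, f@B1}  OUT={a@B4, e@B0, f@B1}
  B5:  IN={a@B4, e@B0, f@B1}  OUT={a@B5, b@B5, c@B5, e@B0, f@B1}

Merge at B2: IN[B2] = OUT[B1] ⊔ OUT[B4] = {a@B4, e@B0, f@B1}
Applying B2's transfer function to that IN value gives OUT[B2] (row B2 above).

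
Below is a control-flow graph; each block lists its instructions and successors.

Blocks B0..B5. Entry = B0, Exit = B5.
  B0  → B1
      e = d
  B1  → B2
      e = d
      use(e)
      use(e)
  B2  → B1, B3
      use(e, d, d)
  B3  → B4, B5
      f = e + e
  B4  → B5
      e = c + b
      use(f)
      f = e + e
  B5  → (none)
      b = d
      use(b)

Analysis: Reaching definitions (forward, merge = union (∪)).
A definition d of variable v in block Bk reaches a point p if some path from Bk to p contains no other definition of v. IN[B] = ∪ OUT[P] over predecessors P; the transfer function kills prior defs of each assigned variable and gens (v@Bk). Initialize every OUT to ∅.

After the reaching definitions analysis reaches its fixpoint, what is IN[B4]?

Answer: {e@B1, f@B3}

Derivation:
Per-block solution:
  B0:   IN={}   OUT={e@B0}
  B1:   IN={e@B0, e@B1}   OUT={e@B1}
  B2:   IN={e@B1}   OUT={e@B1}
  B3:   IN={e@B1}   OUT={e@B1, f@B3}
  B4:   IN={e@B1, f@B3}   OUT={e@B4, f@B4}
  B5:   IN={e@B1, e@B4, f@B3, f@B4}   OUT={b@B5, e@B1, e@B4, f@B3, f@B4}

Merge at B4: IN[B4] = OUT[B3] = {e@B1, f@B3}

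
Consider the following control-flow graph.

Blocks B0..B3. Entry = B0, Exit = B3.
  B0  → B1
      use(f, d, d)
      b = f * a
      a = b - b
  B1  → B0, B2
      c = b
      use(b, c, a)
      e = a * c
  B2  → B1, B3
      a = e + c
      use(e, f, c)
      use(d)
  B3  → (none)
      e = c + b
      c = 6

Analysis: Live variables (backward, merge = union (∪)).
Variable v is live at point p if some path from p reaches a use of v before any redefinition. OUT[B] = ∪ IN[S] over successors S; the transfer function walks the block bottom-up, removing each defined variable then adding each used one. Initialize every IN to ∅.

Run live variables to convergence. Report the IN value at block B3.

Answer: {b, c}

Derivation:
Per-block solution:
  B0:   IN={a, d, f}   OUT={a, b, d, f}
  B1:   IN={a, b, d, f}   OUT={a, b, c, d, e, f}
  B2:   IN={b, c, d, e, f}   OUT={a, b, c, d, f}
  B3:   IN={b, c}   OUT={}

B3 is the boundary node: OUT[B3] = {}
Applying B3's transfer function to that OUT value gives IN[B3] (row B3 above).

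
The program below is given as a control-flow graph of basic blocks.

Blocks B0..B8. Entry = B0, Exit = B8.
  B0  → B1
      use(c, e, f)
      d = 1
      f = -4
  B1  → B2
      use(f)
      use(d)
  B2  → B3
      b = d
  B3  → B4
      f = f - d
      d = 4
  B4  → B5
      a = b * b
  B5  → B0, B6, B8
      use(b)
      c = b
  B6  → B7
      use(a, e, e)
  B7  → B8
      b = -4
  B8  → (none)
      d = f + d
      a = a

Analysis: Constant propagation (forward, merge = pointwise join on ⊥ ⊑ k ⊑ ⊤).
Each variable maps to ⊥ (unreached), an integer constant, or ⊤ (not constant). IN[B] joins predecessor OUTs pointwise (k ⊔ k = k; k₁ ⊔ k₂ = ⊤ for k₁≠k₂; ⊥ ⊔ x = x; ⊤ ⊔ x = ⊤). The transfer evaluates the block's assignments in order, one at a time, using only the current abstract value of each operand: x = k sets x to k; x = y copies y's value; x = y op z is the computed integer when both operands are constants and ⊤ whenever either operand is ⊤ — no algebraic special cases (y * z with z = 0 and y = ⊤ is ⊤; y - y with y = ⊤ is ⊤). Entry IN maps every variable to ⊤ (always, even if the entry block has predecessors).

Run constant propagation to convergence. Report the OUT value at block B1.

Fixpoint table:
  B0: | IN=(all ⊤) | OUT={d:1, f:-4; rest ⊤}
  B1: | IN={d:1, f:-4; rest ⊤} | OUT={d:1, f:-4; rest ⊤}
  B2: | IN={d:1, f:-4; rest ⊤} | OUT={b:1, d:1, f:-4; rest ⊤}
  B3: | IN={b:1, d:1, f:-4; rest ⊤} | OUT={b:1, d:4, f:-5; rest ⊤}
  B4: | IN={b:1, d:4, f:-5; rest ⊤} | OUT={a:1, b:1, d:4, f:-5; rest ⊤}
  B5: | IN={a:1, b:1, d:4, f:-5; rest ⊤} | OUT={a:1, b:1, c:1, d:4, f:-5; rest ⊤}
  B6: | IN={a:1, b:1, c:1, d:4, f:-5; rest ⊤} | OUT={a:1, b:1, c:1, d:4, f:-5; rest ⊤}
  B7: | IN={a:1, b:1, c:1, d:4, f:-5; rest ⊤} | OUT={a:1, b:-4, c:1, d:4, f:-5; rest ⊤}
  B8: | IN={a:1, c:1, d:4, f:-5; rest ⊤} | OUT={a:1, c:1, d:-1, f:-5; rest ⊤}

Merge at B1: IN[B1] = OUT[B0] = {a: ⊤, b: ⊤, c: ⊤, d: 1, e: ⊤, f: -4}
Applying B1's transfer function to that IN value gives OUT[B1] (row B1 above).

Answer: {a: ⊤, b: ⊤, c: ⊤, d: 1, e: ⊤, f: -4}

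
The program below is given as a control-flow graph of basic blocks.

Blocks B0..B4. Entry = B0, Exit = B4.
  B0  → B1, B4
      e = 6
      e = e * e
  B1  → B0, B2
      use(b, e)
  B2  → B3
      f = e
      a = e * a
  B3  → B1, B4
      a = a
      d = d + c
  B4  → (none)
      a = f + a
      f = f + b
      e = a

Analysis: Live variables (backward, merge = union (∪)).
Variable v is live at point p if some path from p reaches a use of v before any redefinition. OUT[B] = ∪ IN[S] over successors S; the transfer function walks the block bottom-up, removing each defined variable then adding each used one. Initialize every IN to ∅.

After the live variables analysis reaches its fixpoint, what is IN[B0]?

Per-block solution:
  B0:   IN={a, b, c, d, f}   OUT={a, b, c, d, e, f}
  B1:   IN={a, b, c, d, e, f}   OUT={a, b, c, d, e, f}
  B2:   IN={a, b, c, d, e}   OUT={a, b, c, d, e, f}
  B3:   IN={a, b, c, d, e, f}   OUT={a, b, c, d, e, f}
  B4:   IN={a, b, f}   OUT={}

Merge at B0: OUT[B0] = IN[B1] ⊔ IN[B4] = {a, b, c, d, e, f}
Applying B0's transfer function to that OUT value gives IN[B0] (row B0 above).

Answer: {a, b, c, d, f}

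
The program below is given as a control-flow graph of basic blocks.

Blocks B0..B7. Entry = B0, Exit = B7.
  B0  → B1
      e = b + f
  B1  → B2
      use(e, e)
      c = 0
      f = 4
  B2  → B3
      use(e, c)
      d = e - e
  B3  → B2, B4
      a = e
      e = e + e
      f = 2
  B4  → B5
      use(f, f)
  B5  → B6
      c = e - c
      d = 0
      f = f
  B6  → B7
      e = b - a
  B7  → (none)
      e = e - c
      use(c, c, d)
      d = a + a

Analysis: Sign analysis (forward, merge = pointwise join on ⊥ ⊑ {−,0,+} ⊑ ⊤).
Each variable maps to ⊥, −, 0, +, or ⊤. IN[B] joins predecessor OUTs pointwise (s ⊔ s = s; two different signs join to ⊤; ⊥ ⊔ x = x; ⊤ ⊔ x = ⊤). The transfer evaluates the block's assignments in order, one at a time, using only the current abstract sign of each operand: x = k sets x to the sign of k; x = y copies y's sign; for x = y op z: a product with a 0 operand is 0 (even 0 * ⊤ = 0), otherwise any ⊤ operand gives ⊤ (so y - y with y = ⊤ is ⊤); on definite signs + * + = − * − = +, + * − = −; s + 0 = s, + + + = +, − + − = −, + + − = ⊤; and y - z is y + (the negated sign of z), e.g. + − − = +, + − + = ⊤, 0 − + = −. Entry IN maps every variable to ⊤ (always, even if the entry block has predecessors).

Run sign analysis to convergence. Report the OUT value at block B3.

Per-block solution:
  B0:  IN=(all ⊤)  OUT=(all ⊤)
  B1:  IN=(all ⊤)  OUT={c:0, f:+; rest ⊤}
  B2:  IN={c:0, f:+; rest ⊤}  OUT={c:0, f:+; rest ⊤}
  B3:  IN={c:0, f:+; rest ⊤}  OUT={c:0, f:+; rest ⊤}
  B4:  IN={c:0, f:+; rest ⊤}  OUT={c:0, f:+; rest ⊤}
  B5:  IN={c:0, f:+; rest ⊤}  OUT={d:0, f:+; rest ⊤}
  B6:  IN={d:0, f:+; rest ⊤}  OUT={d:0, f:+; rest ⊤}
  B7:  IN={d:0, f:+; rest ⊤}  OUT={f:+; rest ⊤}

Merge at B3: IN[B3] = OUT[B2] = {a: ⊤, b: ⊤, c: 0, d: ⊤, e: ⊤, f: +}
Applying B3's transfer function to that IN value gives OUT[B3] (row B3 above).

Answer: {a: ⊤, b: ⊤, c: 0, d: ⊤, e: ⊤, f: +}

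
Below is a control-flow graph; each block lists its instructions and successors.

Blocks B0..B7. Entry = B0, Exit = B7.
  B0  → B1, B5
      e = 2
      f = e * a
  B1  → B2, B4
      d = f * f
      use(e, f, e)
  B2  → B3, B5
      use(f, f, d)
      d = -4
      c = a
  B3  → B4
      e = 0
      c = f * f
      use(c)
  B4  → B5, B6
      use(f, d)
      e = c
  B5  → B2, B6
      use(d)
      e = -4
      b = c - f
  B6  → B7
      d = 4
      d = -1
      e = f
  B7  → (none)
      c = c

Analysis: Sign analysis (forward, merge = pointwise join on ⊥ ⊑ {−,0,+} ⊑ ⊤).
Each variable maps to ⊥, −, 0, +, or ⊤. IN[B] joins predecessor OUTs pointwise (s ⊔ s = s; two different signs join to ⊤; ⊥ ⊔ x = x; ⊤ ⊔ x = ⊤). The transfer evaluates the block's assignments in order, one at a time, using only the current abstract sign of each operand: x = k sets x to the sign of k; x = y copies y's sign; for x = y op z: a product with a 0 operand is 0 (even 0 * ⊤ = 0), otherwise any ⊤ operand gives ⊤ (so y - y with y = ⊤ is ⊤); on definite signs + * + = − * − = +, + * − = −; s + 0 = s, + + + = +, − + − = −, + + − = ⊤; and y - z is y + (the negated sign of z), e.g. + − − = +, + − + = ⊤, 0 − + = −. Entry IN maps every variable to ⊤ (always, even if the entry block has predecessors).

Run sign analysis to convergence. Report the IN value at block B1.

Answer: {a: ⊤, b: ⊤, c: ⊤, d: ⊤, e: +, f: ⊤}

Derivation:
Per-block solution:
  B0:   IN=(all ⊤)   OUT={e:+; rest ⊤}
  B1:   IN={e:+; rest ⊤}   OUT={e:+; rest ⊤}
  B2:   IN=(all ⊤)   OUT={d:-; rest ⊤}
  B3:   IN={d:-; rest ⊤}   OUT={d:-, e:0; rest ⊤}
  B4:   IN=(all ⊤)   OUT=(all ⊤)
  B5:   IN=(all ⊤)   OUT={e:-; rest ⊤}
  B6:   IN=(all ⊤)   OUT={d:-; rest ⊤}
  B7:   IN={d:-; rest ⊤}   OUT={d:-; rest ⊤}

Merge at B1: IN[B1] = OUT[B0] = {a: ⊤, b: ⊤, c: ⊤, d: ⊤, e: +, f: ⊤}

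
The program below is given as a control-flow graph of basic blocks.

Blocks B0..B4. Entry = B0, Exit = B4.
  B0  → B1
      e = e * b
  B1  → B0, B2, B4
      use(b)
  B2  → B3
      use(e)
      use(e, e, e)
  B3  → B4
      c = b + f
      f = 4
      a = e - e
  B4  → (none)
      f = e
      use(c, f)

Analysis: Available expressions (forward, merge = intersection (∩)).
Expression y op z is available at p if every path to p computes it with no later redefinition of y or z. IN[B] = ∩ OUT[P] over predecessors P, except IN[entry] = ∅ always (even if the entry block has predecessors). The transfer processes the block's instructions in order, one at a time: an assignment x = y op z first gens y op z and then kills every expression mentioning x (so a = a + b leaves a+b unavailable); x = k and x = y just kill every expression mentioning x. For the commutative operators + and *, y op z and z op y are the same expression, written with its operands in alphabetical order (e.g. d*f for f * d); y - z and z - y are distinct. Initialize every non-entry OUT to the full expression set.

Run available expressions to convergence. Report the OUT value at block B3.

Answer: {e-e}

Working:
Fixpoint table:
  B0:  IN={}  OUT={}
  B1:  IN={}  OUT={}
  B2:  IN={}  OUT={}
  B3:  IN={}  OUT={e-e}
  B4:  IN={}  OUT={}

Merge at B3: IN[B3] = OUT[B2] = {}
Applying B3's transfer function to that IN value gives OUT[B3] (row B3 above).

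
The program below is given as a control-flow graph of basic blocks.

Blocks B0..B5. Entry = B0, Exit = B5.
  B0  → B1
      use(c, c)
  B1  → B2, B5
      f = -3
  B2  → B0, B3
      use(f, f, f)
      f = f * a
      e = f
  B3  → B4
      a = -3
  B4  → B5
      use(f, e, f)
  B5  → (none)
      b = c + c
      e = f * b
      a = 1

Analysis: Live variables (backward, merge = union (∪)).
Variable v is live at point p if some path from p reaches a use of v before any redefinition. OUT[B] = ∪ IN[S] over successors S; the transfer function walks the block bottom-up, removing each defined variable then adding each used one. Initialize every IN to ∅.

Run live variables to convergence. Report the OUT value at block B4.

Per-block solution:
  B0:   IN={a, c}   OUT={a, c}
  B1:   IN={a, c}   OUT={a, c, f}
  B2:   IN={a, c, f}   OUT={a, c, e, f}
  B3:   IN={c, e, f}   OUT={c, e, f}
  B4:   IN={c, e, f}   OUT={c, f}
  B5:   IN={c, f}   OUT={}

Merge at B4: OUT[B4] = IN[B5] = {c, f}

Answer: {c, f}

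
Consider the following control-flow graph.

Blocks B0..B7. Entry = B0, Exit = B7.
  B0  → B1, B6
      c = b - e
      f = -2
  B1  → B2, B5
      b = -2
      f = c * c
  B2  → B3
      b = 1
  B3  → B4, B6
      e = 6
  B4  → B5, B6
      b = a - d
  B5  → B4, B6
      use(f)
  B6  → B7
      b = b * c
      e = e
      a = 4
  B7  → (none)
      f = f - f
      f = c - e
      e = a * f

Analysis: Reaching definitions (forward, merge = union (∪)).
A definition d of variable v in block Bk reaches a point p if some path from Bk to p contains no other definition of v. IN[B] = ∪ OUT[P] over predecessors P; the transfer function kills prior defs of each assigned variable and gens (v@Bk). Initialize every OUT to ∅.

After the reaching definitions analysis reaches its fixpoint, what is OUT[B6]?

Fixpoint table:
  B0:   IN={}   OUT={c@B0, f@B0}
  B1:   IN={c@B0, f@B0}   OUT={b@B1, c@B0, f@B1}
  B2:   IN={b@B1, c@B0, f@B1}   OUT={b@B2, c@B0, f@B1}
  B3:   IN={b@B2, c@B0, f@B1}   OUT={b@B2, c@B0, e@B3, f@B1}
  B4:   IN={b@B1, b@B2, b@B4, c@B0, e@B3, f@B1}   OUT={b@B4, c@B0, e@B3, f@B1}
  B5:   IN={b@B1, b@B4, c@B0, e@B3, f@B1}   OUT={b@B1, b@B4, c@B0, e@B3, f@B1}
  B6:   IN={b@B1, b@B2, b@B4, c@B0, e@B3, f@B0, f@B1}   OUT={a@B6, b@B6, c@B0, e@B6, f@B0, f@B1}
  B7:   IN={a@B6, b@B6, c@B0, e@B6, f@B0, f@B1}   OUT={a@B6, b@B6, c@B0, e@B7, f@B7}

Merge at B6: IN[B6] = OUT[B0] ⊔ OUT[B3] ⊔ OUT[B4] ⊔ OUT[B5] = {b@B1, b@B2, b@B4, c@B0, e@B3, f@B0, f@B1}
Applying B6's transfer function to that IN value gives OUT[B6] (row B6 above).

Answer: {a@B6, b@B6, c@B0, e@B6, f@B0, f@B1}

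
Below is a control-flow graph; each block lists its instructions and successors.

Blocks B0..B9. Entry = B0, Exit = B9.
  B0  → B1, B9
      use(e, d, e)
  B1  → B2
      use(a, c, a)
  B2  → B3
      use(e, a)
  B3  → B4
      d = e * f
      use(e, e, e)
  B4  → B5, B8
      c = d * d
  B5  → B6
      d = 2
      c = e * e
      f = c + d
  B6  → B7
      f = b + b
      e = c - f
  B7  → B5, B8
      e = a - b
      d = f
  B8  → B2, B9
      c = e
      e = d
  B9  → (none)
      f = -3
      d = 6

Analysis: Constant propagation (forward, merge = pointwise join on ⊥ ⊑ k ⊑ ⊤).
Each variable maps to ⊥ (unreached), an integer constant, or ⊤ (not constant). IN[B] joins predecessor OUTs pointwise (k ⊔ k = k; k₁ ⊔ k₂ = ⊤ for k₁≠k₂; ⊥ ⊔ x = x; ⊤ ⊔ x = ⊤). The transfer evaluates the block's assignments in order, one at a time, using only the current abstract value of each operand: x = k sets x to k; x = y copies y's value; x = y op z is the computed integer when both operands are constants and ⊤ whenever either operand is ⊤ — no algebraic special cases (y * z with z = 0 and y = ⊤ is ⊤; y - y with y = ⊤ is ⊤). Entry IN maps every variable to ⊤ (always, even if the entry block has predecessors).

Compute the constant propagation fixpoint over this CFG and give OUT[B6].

Answer: {a: ⊤, b: ⊤, c: ⊤, d: 2, e: ⊤, f: ⊤}

Working:
Converged values:
  B0: | IN=(all ⊤) | OUT=(all ⊤)
  B1: | IN=(all ⊤) | OUT=(all ⊤)
  B2: | IN=(all ⊤) | OUT=(all ⊤)
  B3: | IN=(all ⊤) | OUT=(all ⊤)
  B4: | IN=(all ⊤) | OUT=(all ⊤)
  B5: | IN=(all ⊤) | OUT={d:2; rest ⊤}
  B6: | IN={d:2; rest ⊤} | OUT={d:2; rest ⊤}
  B7: | IN={d:2; rest ⊤} | OUT=(all ⊤)
  B8: | IN=(all ⊤) | OUT=(all ⊤)
  B9: | IN=(all ⊤) | OUT={d:6, f:-3; rest ⊤}

Merge at B6: IN[B6] = OUT[B5] = {a: ⊤, b: ⊤, c: ⊤, d: 2, e: ⊤, f: ⊤}
Applying B6's transfer function to that IN value gives OUT[B6] (row B6 above).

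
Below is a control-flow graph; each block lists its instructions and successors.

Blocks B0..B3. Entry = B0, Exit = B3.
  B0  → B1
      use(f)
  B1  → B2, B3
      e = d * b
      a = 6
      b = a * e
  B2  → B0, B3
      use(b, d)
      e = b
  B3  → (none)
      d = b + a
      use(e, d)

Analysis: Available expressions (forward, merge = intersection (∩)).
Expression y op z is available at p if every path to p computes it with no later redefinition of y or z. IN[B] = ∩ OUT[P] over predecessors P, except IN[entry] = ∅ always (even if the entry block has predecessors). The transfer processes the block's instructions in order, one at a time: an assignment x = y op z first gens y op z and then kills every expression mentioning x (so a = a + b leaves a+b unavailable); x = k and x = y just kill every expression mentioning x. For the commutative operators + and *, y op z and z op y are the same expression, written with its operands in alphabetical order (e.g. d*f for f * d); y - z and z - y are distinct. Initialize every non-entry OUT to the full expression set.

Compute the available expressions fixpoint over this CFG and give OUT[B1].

Answer: {a*e}

Working:
Fixpoint table:
  B0: | IN={} | OUT={}
  B1: | IN={} | OUT={a*e}
  B2: | IN={a*e} | OUT={}
  B3: | IN={} | OUT={a+b}

Merge at B1: IN[B1] = OUT[B0] = {}
Applying B1's transfer function to that IN value gives OUT[B1] (row B1 above).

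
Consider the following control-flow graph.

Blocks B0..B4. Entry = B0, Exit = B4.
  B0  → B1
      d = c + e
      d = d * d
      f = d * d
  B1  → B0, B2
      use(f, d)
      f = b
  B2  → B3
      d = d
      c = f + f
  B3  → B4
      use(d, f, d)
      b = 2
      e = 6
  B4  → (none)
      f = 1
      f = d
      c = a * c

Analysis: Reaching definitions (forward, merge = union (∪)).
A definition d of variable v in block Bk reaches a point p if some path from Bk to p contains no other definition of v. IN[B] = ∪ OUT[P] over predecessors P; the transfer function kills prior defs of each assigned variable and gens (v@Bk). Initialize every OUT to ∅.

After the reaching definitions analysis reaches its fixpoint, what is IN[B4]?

Answer: {b@B3, c@B2, d@B2, e@B3, f@B1}

Working:
Fixpoint table:
  B0:  IN={d@B0, f@B1}  OUT={d@B0, f@B0}
  B1:  IN={d@B0, f@B0}  OUT={d@B0, f@B1}
  B2:  IN={d@B0, f@B1}  OUT={c@B2, d@B2, f@B1}
  B3:  IN={c@B2, d@B2, f@B1}  OUT={b@B3, c@B2, d@B2, e@B3, f@B1}
  B4:  IN={b@B3, c@B2, d@B2, e@B3, f@B1}  OUT={b@B3, c@B4, d@B2, e@B3, f@B4}

Merge at B4: IN[B4] = OUT[B3] = {b@B3, c@B2, d@B2, e@B3, f@B1}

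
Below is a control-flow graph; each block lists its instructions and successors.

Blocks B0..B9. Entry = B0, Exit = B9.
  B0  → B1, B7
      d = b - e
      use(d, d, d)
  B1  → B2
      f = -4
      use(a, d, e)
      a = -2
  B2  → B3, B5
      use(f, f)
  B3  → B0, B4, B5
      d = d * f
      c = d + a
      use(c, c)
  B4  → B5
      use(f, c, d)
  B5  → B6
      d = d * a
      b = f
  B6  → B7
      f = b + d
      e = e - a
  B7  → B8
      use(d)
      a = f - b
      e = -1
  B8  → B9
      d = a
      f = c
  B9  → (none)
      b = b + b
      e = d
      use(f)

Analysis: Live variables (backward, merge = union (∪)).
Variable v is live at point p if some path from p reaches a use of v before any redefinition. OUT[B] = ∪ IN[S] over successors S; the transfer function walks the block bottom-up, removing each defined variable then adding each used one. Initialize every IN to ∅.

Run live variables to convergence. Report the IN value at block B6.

Answer: {a, b, c, d, e}

Trace:
Converged values:
  B0:  IN={a, b, c, e, f}  OUT={a, b, c, d, e, f}
  B1:  IN={a, b, c, d, e}  OUT={a, b, c, d, e, f}
  B2:  IN={a, b, c, d, e, f}  OUT={a, b, c, d, e, f}
  B3:  IN={a, b, d, e, f}  OUT={a, b, c, d, e, f}
  B4:  IN={a, c, d, e, f}  OUT={a, c, d, e, f}
  B5:  IN={a, c, d, e, f}  OUT={a, b, c, d, e}
  B6:  IN={a, b, c, d, e}  OUT={b, c, d, f}
  B7:  IN={b, c, d, f}  OUT={a, b, c}
  B8:  IN={a, b, c}  OUT={b, d, f}
  B9:  IN={b, d, f}  OUT={}

Merge at B6: OUT[B6] = IN[B7] = {b, c, d, f}
Applying B6's transfer function to that OUT value gives IN[B6] (row B6 above).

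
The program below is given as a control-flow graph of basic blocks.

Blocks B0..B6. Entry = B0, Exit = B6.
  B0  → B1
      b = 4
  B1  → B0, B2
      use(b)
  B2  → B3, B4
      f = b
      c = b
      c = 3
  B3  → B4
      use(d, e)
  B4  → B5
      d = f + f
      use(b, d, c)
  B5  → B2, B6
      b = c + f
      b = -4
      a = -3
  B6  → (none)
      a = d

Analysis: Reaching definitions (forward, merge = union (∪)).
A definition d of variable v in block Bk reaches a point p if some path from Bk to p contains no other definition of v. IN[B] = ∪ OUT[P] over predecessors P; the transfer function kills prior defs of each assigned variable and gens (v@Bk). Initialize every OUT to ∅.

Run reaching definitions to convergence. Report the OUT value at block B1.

Answer: {b@B0}

Working:
Converged values:
  B0:   IN={b@B0}   OUT={b@B0}
  B1:   IN={b@B0}   OUT={b@B0}
  B2:   IN={a@B5, b@B0, b@B5, c@B2, d@B4, f@B2}   OUT={a@B5, b@B0, b@B5, c@B2, d@B4, f@B2}
  B3:   IN={a@B5, b@B0, b@B5, c@B2, d@B4, f@B2}   OUT={a@B5, b@B0, b@B5, c@B2, d@B4, f@B2}
  B4:   IN={a@B5, b@B0, b@B5, c@B2, d@B4, f@B2}   OUT={a@B5, b@B0, b@B5, c@B2, d@B4, f@B2}
  B5:   IN={a@B5, b@B0, b@B5, c@B2, d@B4, f@B2}   OUT={a@B5, b@B5, c@B2, d@B4, f@B2}
  B6:   IN={a@B5, b@B5, c@B2, d@B4, f@B2}   OUT={a@B6, b@B5, c@B2, d@B4, f@B2}

Merge at B1: IN[B1] = OUT[B0] = {b@B0}
Applying B1's transfer function to that IN value gives OUT[B1] (row B1 above).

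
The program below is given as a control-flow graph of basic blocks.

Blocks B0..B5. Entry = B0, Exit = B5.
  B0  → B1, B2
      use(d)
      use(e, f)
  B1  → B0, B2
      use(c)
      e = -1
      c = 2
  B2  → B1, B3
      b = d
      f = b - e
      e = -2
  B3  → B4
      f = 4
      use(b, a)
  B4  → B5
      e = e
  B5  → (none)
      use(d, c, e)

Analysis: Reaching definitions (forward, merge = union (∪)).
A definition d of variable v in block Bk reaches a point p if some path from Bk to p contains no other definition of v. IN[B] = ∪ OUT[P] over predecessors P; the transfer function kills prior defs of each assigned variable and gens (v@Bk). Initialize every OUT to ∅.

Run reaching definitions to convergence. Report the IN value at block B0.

Answer: {b@B2, c@B1, e@B1, f@B2}

Working:
Converged values:
  B0:  IN={b@B2, c@B1, e@B1, f@B2}  OUT={b@B2, c@B1, e@B1, f@B2}
  B1:  IN={b@B2, c@B1, e@B1, e@B2, f@B2}  OUT={b@B2, c@B1, e@B1, f@B2}
  B2:  IN={b@B2, c@B1, e@B1, f@B2}  OUT={b@B2, c@B1, e@B2, f@B2}
  B3:  IN={b@B2, c@B1, e@B2, f@B2}  OUT={b@B2, c@B1, e@B2, f@B3}
  B4:  IN={b@B2, c@B1, e@B2, f@B3}  OUT={b@B2, c@B1, e@B4, f@B3}
  B5:  IN={b@B2, c@B1, e@B4, f@B3}  OUT={b@B2, c@B1, e@B4, f@B3}

Merge at B0 (entry node, so the boundary value {} is joined with the incoming edge(s)): IN[B0] = {} ⊔ OUT[B1] = {b@B2, c@B1, e@B1, f@B2}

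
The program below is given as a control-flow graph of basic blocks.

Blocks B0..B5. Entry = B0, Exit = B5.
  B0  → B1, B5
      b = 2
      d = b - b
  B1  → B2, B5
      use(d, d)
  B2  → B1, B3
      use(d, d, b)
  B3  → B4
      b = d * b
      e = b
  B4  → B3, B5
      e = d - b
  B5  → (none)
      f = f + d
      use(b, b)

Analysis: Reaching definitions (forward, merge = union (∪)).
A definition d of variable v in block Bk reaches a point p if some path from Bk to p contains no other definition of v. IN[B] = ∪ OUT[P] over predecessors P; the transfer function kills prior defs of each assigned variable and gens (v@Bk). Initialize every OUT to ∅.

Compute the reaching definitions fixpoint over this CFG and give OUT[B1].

Answer: {b@B0, d@B0}

Trace:
Fixpoint table:
  B0:   IN={}   OUT={b@B0, d@B0}
  B1:   IN={b@B0, d@B0}   OUT={b@B0, d@B0}
  B2:   IN={b@B0, d@B0}   OUT={b@B0, d@B0}
  B3:   IN={b@B0, b@B3, d@B0, e@B4}   OUT={b@B3, d@B0, e@B3}
  B4:   IN={b@B3, d@B0, e@B3}   OUT={b@B3, d@B0, e@B4}
  B5:   IN={b@B0, b@B3, d@B0, e@B4}   OUT={b@B0, b@B3, d@B0, e@B4, f@B5}

Merge at B1: IN[B1] = OUT[B0] ⊔ OUT[B2] = {b@B0, d@B0}
Applying B1's transfer function to that IN value gives OUT[B1] (row B1 above).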